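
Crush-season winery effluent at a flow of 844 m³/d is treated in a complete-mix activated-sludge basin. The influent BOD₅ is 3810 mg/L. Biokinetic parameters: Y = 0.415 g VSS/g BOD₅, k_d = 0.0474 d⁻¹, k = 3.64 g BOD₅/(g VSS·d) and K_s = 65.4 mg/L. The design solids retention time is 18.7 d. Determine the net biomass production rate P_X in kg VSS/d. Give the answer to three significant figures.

P_X ≈ 707 kg VSS/d

From the Monod/SRT balance for a CMAS, S = K_s·(1+k_d θ_c)/[θ_c·(Y k − k_d) − 1] = 65.4 × (1 + 0.0474 × 18.7) / [18.7 × (0.415 × 3.64 − 0.0474) − 1] = 123.4 / 26.36 = 4.680 mg/L.
Y_obs = Y / (1 + k_d θ_c) = 0.415 / (1 + 0.0474 × 18.7) = 0.415 / 1.886 = 0.2200.
Q·(S₀ − S) = 844 × (3810 − 4.68) × 10⁻³ = 3212 kg/d removed.
So the net sludge growth is P_X = 0.2200 × 3212 = 706.6 kg VSS/d.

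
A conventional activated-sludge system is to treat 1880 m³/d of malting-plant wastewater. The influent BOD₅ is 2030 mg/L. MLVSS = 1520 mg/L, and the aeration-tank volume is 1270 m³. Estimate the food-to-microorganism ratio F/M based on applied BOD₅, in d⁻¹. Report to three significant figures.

Food-to-microorganism ratio F/M = Q S₀ / (V X) = 1880 × 2030 / (1270 × 1520) = 1.977 d⁻¹.

F/M ≈ 1.98 d⁻¹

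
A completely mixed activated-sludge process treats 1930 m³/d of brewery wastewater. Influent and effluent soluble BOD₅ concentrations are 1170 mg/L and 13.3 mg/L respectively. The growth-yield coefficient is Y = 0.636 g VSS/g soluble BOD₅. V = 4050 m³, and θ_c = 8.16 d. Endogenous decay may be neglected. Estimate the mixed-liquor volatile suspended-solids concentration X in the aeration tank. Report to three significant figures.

From V·X = Y·Q·(S₀ − S)·θ_c (decay neglected): X = 0.636 × 1930 × (1170 − 13.3) × 8.16 / 4050 = 2861 mg/L.

X ≈ 2860 mg/L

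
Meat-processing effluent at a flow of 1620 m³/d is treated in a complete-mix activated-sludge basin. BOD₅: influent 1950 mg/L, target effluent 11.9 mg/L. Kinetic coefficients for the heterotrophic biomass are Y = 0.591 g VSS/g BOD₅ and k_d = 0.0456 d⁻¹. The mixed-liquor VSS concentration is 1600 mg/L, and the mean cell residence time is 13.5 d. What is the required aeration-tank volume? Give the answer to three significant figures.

Steady-state biomass mass balance: V·X·(1 + k_d·θ_c) = Y·Q·(S₀ − S)·θ_c, so V = 0.591 × 1620 × (1950 − 11.9) × 13.5 / [1600 × (1 + 0.0456 × 13.5)] = 2.51×10^7 / 2585 = 9691 m³.

V ≈ 9690 m³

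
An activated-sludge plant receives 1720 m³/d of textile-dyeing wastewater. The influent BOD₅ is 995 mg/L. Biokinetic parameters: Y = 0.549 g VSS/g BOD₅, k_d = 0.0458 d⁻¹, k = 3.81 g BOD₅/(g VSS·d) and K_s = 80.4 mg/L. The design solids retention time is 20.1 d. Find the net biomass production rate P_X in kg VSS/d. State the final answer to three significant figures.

P_X ≈ 487 kg VSS/d

Effluent substrate depends only on kinetics and SRT: S = K_s(1 + k_d θ_c) / [θ_c(Yk − k_d) − 1] = 80.4 × (1 + 0.0458 × 20.1) / [20.1 × (0.549 × 3.81 − 0.0458) − 1] = 154.4 / 40.12 = 3.849 mg/L.
Correct the yield for decay: Y_obs = Y/(1 + k_d θ_c) = 0.549 / (1 + 0.0458 × 20.1) = 0.549 / 1.921 = 0.2859.
Substrate removed = Q·(S₀ − S) = 1720 m³/d × (995 − 3.85) g/m³ = 1.7×10^6 g/d = 1705 kg/d.
Net biomass production P_X = Y_obs × Q·(S₀ − S) = 0.2859 × 1705 = 487.3 kg VSS/d.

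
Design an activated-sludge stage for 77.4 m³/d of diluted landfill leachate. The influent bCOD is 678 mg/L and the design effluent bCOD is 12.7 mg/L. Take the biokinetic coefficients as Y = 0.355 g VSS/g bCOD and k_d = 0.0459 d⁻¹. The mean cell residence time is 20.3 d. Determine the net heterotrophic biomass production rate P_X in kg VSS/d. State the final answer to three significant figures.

The observed yield is Y_obs = Y/(1 + k_d·θ_c) = 0.355 / (1 + 0.0459 × 20.3) = 0.355 / 1.932 = 0.1838 g VSS per g bCOD removed.
Q·(S₀ − S) = 77.4 × (678 − 12.7) × 10⁻³ = 51.49 kg/d removed.
So the net sludge growth is P_X = 0.1838 × 51.49 = 9.463 kg VSS/d.

P_X ≈ 9.46 kg VSS/d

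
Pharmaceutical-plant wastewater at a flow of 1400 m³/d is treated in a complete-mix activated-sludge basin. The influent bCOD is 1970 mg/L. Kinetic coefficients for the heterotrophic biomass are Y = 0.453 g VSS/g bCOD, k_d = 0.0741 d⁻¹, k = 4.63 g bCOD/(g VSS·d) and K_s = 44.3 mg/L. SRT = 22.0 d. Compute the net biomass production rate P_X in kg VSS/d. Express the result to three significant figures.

P_X ≈ 474 kg VSS/d

For a completely mixed reactor with recycle the Lawrence–McCarty relation gives S = K_s·(1 + k_d·θ_c) / [θ_c·(Y·k − k_d) − 1] = 44.3 × (1 + 0.0741 × 22.0) / [22.0 × (0.453 × 4.63 − 0.0741) − 1] = 116.5 / 43.51 = 2.678 mg/L.
Correct the yield for decay: Y_obs = Y/(1 + k_d θ_c) = 0.453 / (1 + 0.0741 × 22.0) = 0.453 / 2.630 = 0.1722.
Q·(S₀ − S) = 1400 × (1970 − 2.68) × 10⁻³ = 2754 kg/d removed.
So the net sludge growth is P_X = 0.1722 × 2754 = 474.4 kg VSS/d.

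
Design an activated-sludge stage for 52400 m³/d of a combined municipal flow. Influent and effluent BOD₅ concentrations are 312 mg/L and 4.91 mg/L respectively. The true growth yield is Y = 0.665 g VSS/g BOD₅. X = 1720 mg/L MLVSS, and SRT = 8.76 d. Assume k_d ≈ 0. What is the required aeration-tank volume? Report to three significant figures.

With k_d = 0 the design equation reduces to V = Y Q (S₀−S) θ_c / X = 0.665 × 52400 × (312 − 4.91) × 8.76 / 1720 = 54500 m³.

V ≈ 54500 m³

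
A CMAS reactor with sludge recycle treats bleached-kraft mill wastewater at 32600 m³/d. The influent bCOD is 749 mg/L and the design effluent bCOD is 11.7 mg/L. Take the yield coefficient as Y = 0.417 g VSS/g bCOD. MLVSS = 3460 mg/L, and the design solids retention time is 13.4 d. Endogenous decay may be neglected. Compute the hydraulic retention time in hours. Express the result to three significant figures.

V·X = Y·Q·ΔS·θ_c gives V = 0.417 × 32600 × (749 − 11.7) × 13.4 / 3460 = 38817 m³.
Hydraulic retention time τ = V/Q = 38817 / 32600 = 1.191 d = 28.58 h.

τ ≈ 28.6 h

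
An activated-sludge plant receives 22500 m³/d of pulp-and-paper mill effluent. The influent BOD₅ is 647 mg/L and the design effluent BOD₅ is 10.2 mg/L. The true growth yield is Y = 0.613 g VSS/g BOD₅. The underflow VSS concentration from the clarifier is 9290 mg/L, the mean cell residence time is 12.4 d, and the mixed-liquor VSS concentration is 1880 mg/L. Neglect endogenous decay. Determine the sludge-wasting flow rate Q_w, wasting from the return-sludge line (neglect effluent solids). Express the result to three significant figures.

With k_d = 0 the design equation reduces to V = Y Q (S₀−S) θ_c / X = 0.613 × 22500 × (647 − 10.2) × 12.4 / 1880 = 57931 m³.
Q_w = (V·X)/(θ_c X_r) = 57931 × 1880 / (12.4 × 9290) = 945.4 m³/d.

Q_w ≈ 945 m³/d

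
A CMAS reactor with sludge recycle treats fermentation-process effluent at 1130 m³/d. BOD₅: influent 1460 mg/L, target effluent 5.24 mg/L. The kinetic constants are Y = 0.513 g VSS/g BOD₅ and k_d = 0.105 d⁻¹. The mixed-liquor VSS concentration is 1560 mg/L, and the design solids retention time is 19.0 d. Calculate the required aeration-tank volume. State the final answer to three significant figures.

V ≈ 3430 m³

Rearranging the biomass balance for a CMAS with decay, V = Y·Q·ΔS·θ_c / [X·(1+k_d θ_c)] = 0.513 × 1130 × (1460 − 5.24) × 19.0 / [1560 × (1 + 0.105 × 19.0)] = 1.6×10^7 / 4672 = 3429 m³.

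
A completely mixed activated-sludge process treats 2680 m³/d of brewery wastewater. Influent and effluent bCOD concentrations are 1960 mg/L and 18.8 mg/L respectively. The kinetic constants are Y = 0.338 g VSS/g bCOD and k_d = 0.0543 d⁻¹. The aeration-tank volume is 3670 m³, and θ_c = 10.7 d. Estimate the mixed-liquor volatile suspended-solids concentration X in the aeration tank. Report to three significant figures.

From V·X·(1 + k_d·θ_c) = Y·Q·(S₀ − S)·θ_c: X = 0.338 × 2680 × (1960 − 18.8) × 10.7 / [3670 × (1 + 0.0543 × 10.7)] = 3243 mg/L.

X ≈ 3240 mg/L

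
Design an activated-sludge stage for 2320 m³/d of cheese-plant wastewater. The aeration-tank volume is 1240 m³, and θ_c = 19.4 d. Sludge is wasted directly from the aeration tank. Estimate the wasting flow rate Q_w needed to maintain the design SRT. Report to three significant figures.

Q_w ≈ 63.9 m³/d

Wasting from the aeration tank: Q_w = V / θ_c = 1240 / 19.4 = 63.92 m³/d.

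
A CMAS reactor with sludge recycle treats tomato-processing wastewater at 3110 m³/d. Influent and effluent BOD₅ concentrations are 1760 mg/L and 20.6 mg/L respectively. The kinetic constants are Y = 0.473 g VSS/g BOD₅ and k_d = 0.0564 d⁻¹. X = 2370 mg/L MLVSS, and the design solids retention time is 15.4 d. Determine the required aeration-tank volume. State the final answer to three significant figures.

Rearranging the biomass balance for a CMAS with decay, V = Y·Q·ΔS·θ_c / [X·(1+k_d θ_c)] = 0.473 × 3110 × (1760 − 20.6) × 15.4 / [2370 × (1 + 0.0564 × 15.4)] = 3.94×10^7 / 4428 = 8898 m³.

V ≈ 8900 m³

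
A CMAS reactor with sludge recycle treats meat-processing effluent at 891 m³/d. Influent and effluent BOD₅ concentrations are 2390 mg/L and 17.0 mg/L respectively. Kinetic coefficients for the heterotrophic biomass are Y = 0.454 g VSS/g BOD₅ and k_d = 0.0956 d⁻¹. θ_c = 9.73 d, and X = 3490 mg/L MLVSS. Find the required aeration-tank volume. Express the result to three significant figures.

Rearranging the biomass balance for a CMAS with decay, V = Y·Q·ΔS·θ_c / [X·(1+k_d θ_c)] = 0.454 × 891 × (2390 − 17.0) × 9.73 / [3490 × (1 + 0.0956 × 9.73)] = 9.34×10^6 / 6736 = 1386 m³.

V ≈ 1390 m³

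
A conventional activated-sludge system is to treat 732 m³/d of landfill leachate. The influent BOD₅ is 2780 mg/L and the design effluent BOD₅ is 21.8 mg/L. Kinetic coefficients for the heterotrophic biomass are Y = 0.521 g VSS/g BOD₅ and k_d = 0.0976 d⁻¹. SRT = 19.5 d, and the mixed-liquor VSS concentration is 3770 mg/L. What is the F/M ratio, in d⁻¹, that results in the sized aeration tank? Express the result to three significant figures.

F/M ≈ 0.288 d⁻¹

From the SRT design equation V = Y Q (S₀−S) θ_c / [X (1 + k_d θ_c)] = 0.521 × 732 × (2780 − 21.8) × 19.5 / [3770 × (1 + 0.0976 × 19.5)] = 2.05×10^7 / 10945 = 1874 m³.
F/M = Q·S₀ / (V·X) = 732 × 2780 / (1874 × 3770) = 0.2880 g BOD₅·(g VSS·d)⁻¹.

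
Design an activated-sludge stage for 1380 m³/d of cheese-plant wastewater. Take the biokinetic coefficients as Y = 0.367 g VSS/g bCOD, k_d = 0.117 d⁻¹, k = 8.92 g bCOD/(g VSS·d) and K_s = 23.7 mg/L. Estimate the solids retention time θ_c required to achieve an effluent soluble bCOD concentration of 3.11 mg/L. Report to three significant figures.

θ_c ≈ 3.81 d

Specific growth rate at S = 3.11 mg/L: μ = YkS/(K_s+S) = 0.367·8.92·3.11/(23.7+3.11) = 0.3797 d⁻¹.
θ_c = 1/(μ − k_d) = 1/(0.3797 − 0.117) = 1/0.2627 = 3.806 d.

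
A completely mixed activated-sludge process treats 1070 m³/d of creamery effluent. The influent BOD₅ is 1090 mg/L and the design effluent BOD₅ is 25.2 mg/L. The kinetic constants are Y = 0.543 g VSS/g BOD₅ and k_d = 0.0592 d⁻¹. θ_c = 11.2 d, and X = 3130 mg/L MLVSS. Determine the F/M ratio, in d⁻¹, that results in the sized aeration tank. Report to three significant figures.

Rearranging the biomass balance for a CMAS with decay, V = Y·Q·ΔS·θ_c / [X·(1+k_d θ_c)] = 0.543 × 1070 × (1090 − 25.2) × 11.2 / [3130 × (1 + 0.0592 × 11.2)] = 6.93×10^6 / 5205 = 1331 m³.
F/M = Q·S₀ / (V·X) = 1070 × 1090 / (1331 × 3130) = 0.2799 g BOD₅·(g VSS·d)⁻¹.

F/M ≈ 0.280 d⁻¹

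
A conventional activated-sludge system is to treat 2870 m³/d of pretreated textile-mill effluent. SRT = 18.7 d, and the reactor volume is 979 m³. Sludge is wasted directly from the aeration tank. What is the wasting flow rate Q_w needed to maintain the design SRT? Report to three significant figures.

Q_w ≈ 52.4 m³/d

Wasting from the aeration tank: Q_w = V / θ_c = 979.0 / 18.7 = 52.35 m³/d.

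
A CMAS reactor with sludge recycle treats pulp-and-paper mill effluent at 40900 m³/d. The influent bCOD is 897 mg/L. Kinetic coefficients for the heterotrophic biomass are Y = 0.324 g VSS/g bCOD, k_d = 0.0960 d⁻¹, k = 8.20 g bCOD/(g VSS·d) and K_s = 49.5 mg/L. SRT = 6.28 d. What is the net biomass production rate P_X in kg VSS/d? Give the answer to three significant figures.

P_X ≈ 7370 kg VSS/d

Effluent substrate depends only on kinetics and SRT: S = K_s(1 + k_d θ_c) / [θ_c(Yk − k_d) − 1] = 49.5 × (1 + 0.0960 × 6.28) / [6.28 × (0.324 × 8.20 − 0.0960) − 1] = 79.34 / 15.08 = 5.261 mg/L.
The observed yield is Y_obs = Y/(1 + k_d·θ_c) = 0.324 / (1 + 0.0960 × 6.28) = 0.324 / 1.603 = 0.2021 g VSS per g bCOD removed.
Q·(S₀ − S) = 40900 × (897 − 5.26) × 10⁻³ = 36472 kg/d removed.
So the net sludge growth is P_X = 0.2021 × 36472 = 7372 kg VSS/d.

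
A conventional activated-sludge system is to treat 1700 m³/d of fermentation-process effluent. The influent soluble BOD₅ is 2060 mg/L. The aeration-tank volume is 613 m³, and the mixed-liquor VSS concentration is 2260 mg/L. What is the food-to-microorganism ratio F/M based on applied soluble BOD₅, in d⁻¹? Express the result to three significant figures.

F/M ≈ 2.53 d⁻¹

F/M = Q·S₀ / (V·X) = 1700 × 2060 / (613.0 × 2260) = 2.528 g soluble BOD₅·(g VSS·d)⁻¹.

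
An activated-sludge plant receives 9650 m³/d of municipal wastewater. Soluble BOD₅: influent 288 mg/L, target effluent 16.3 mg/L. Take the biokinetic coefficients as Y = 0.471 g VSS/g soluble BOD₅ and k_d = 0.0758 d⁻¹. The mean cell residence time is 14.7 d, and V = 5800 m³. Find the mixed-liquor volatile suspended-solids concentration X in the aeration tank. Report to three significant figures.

Solving the biomass balance for X: X = Y Q (S₀−S) θ_c / [V (1+k_d θ_c)] = 0.471 × 9650 × (288 − 16.3) × 14.7 / [5800 × (1 + 0.0758 × 14.7)] = 1480 mg/L.

X ≈ 1480 mg/L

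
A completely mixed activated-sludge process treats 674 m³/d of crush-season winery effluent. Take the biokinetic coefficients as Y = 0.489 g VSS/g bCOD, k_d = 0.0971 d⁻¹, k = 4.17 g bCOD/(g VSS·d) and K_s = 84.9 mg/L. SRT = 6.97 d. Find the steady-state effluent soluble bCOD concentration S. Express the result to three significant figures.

S ≈ 11.4 mg/L

Effluent substrate depends only on kinetics and SRT: S = K_s(1 + k_d θ_c) / [θ_c(Yk − k_d) − 1] = 84.9 × (1 + 0.0971 × 6.97) / [6.97 × (0.489 × 4.17 − 0.0971) − 1] = 142.4 / 12.54 = 11.36 mg/L.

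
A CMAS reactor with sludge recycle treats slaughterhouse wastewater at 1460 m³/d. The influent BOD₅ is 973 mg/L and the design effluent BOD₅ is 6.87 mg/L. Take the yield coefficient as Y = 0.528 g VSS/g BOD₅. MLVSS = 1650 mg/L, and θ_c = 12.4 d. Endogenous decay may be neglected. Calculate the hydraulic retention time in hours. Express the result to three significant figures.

τ ≈ 92.0 h

With k_d = 0 the design equation reduces to V = Y Q (S₀−S) θ_c / X = 0.528 × 1460 × (973 − 6.87) × 12.4 / 1650 = 5597 m³.
HRT = V/Q = 5597 m³ / 1460 m³·d⁻¹ = 3.834 d × 24 = 92.01 h.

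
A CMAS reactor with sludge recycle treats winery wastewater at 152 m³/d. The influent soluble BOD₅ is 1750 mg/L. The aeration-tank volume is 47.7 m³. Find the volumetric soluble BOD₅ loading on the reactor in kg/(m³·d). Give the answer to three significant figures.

L_v ≈ 5.58 kg soluble BOD₅/(m³·d)

Applied soluble BOD₅ load per unit volume = Q·S₀/V = (152 × 1750/1000)/47.70 = 5.577 kg soluble BOD₅·m⁻³·d⁻¹.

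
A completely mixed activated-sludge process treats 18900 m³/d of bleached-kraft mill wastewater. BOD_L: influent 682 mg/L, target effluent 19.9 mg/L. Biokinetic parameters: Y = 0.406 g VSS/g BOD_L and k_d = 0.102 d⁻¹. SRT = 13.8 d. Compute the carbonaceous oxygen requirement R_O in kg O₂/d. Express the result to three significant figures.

The observed yield is Y_obs = Y/(1 + k_d·θ_c) = 0.406 / (1 + 0.102 × 13.8) = 0.406 / 2.408 = 0.1686 g VSS per g BOD_L removed.
ΔS = 682 − 19.9 = 662.1 mg/L, so the substrate removal rate is 18900 × 662.1/1000 = 12514 kg BOD_L/d.
P_X = Y_obs·Q·(S₀ − S) = 0.1686 × 12514 = 2110 kg VSS/d.
R_O = Q·ΔS − 1.42 P_X = 12514 − 2997 = 9517 kg O₂/d.

R_O ≈ 9520 kg O₂/d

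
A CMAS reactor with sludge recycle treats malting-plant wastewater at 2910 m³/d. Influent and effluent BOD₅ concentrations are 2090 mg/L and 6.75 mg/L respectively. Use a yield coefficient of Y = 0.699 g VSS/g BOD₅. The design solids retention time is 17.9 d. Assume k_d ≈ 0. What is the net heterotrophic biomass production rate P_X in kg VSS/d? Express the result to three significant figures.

P_X ≈ 4240 kg VSS/d

Since k_d ≈ 0, Y_obs = Y = 0.699 g VSS/g BOD₅.
Q·(S₀ − S) = 2910 × (2090 − 6.75) × 10⁻³ = 6062 kg/d removed.
Net biomass production P_X = Y_obs × Q·(S₀ − S) = 0.6990 × 6062 = 4238 kg VSS/d.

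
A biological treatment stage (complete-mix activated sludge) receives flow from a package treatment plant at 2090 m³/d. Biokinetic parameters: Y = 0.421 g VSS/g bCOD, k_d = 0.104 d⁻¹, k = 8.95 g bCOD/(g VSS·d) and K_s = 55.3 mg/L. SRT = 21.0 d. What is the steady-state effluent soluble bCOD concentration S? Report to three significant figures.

From the Monod/SRT balance for a CMAS, S = K_s·(1+k_d θ_c)/[θ_c·(Y k − k_d) − 1] = 55.3 × (1 + 0.104 × 21.0) / [21.0 × (0.421 × 8.95 − 0.104) − 1] = 176.1 / 75.94 = 2.319 mg/L.

S ≈ 2.32 mg/L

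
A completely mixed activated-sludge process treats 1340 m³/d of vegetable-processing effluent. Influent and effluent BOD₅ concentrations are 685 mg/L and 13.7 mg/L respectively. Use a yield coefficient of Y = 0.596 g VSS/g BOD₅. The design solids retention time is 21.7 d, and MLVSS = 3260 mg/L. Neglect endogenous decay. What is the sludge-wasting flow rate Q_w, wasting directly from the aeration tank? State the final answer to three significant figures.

Q_w ≈ 164 m³/d

Biomass mass balance (decay neglected): V·X = Y·Q·(S₀ − S)·θ_c, so V = 0.596 × 1340 × (685 − 13.7) × 21.7 / 3260 = 3569 m³.
For wasting at MLVSS concentration, Q_w = V/θ_c = 3569/21.7 = 164.5 m³/d.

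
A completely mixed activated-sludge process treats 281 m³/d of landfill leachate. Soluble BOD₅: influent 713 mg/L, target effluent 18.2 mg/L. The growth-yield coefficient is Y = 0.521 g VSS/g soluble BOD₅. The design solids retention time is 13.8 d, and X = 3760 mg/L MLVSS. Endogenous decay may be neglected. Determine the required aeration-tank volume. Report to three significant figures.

V ≈ 373 m³

With k_d = 0 the design equation reduces to V = Y Q (S₀−S) θ_c / X = 0.521 × 281 × (713 − 18.2) × 13.8 / 3760 = 373.3 m³.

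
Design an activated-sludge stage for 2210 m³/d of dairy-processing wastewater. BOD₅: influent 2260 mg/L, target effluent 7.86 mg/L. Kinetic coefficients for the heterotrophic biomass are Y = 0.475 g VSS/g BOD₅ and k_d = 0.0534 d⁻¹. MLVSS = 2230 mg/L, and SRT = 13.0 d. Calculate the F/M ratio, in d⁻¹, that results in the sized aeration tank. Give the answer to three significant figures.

From the SRT design equation V = Y Q (S₀−S) θ_c / [X (1 + k_d θ_c)] = 0.475 × 2210 × (2260 − 7.86) × 13.0 / [2230 × (1 + 0.0534 × 13.0)] = 3.07×10^7 / 3778 = 8135 m³.
F/M = Q·S₀ / (V·X) = 2210 × 2260 / (8135 × 2230) = 0.2753 g BOD₅·(g VSS·d)⁻¹.

F/M ≈ 0.275 d⁻¹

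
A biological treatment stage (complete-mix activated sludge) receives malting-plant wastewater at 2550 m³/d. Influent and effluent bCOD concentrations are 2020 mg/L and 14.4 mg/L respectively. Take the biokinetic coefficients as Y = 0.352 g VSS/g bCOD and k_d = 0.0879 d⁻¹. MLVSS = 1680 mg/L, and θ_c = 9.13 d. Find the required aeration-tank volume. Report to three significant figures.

Steady-state biomass mass balance: V·X·(1 + k_d·θ_c) = Y·Q·(S₀ − S)·θ_c, so V = 0.352 × 2550 × (2020 − 14.4) × 9.13 / [1680 × (1 + 0.0879 × 9.13)] = 1.64×10^7 / 3028 = 5428 m³.

V ≈ 5430 m³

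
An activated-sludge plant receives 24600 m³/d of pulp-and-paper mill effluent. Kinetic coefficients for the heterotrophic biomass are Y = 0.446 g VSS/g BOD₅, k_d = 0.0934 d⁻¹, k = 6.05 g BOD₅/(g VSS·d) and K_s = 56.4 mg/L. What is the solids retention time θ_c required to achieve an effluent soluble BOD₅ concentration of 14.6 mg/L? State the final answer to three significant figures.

θ_c ≈ 2.17 d

From 1/θ_c = Y·k·S/(K_s + S) − k_d: Y·k·S/(K_s+S) = 0.446 × 6.05 × 14.6 / (56.4 + 14.6) = 0.5549 d⁻¹.
1/θ_c = 0.5549 − 0.0934 = 0.4615 d⁻¹, so θ_c = 2.167 d.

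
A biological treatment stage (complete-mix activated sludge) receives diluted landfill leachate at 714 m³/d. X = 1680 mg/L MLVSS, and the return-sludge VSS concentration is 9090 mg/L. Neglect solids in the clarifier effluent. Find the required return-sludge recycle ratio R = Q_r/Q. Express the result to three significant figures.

Mass balance around the secondary clarifier (neglecting effluent solids): R = X / (X_r − X) = 1680 / (9090 − 1680) = 0.2267.

R ≈ 0.227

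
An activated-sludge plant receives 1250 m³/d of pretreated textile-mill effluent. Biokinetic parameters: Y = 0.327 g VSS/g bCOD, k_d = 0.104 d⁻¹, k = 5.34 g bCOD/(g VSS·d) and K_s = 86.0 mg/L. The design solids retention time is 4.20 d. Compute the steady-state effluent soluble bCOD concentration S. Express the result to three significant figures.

S ≈ 21.0 mg/L

Effluent substrate depends only on kinetics and SRT: S = K_s(1 + k_d θ_c) / [θ_c(Yk − k_d) − 1] = 86.0 × (1 + 0.104 × 4.20) / [4.20 × (0.327 × 5.34 − 0.104) − 1] = 123.6 / 5.897 = 20.95 mg/L.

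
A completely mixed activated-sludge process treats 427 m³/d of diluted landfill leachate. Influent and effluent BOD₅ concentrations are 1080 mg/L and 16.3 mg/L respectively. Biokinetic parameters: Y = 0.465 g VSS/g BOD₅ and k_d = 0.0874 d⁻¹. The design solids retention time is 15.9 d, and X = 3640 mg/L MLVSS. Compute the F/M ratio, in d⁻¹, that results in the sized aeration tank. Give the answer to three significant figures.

Steady-state biomass mass balance: V·X·(1 + k_d·θ_c) = Y·Q·(S₀ − S)·θ_c, so V = 0.465 × 427 × (1080 − 16.3) × 15.9 / [3640 × (1 + 0.0874 × 15.9)] = 3.36×10^6 / 8698 = 386.1 m³.
F/M = applied load / biomass = Q·S₀/(V·X) = 427 × 1080 / (386.1 × 3640) = 0.3282 d⁻¹.

F/M ≈ 0.328 d⁻¹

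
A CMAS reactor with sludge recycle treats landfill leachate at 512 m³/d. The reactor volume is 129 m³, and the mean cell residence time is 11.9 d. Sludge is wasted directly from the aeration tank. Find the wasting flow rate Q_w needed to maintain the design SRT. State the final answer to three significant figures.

Q_w ≈ 10.8 m³/d

For wasting at MLVSS concentration, Q_w = V/θ_c = 129.0/11.9 = 10.84 m³/d.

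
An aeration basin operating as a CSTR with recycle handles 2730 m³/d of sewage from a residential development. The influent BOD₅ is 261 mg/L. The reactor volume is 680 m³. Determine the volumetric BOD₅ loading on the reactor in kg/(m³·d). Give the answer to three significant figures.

L_v = Q S₀ / V = 2730 × 261 × 10⁻³ / 680.0 = 1.048 kg/(m³·d).

L_v ≈ 1.05 kg BOD₅/(m³·d)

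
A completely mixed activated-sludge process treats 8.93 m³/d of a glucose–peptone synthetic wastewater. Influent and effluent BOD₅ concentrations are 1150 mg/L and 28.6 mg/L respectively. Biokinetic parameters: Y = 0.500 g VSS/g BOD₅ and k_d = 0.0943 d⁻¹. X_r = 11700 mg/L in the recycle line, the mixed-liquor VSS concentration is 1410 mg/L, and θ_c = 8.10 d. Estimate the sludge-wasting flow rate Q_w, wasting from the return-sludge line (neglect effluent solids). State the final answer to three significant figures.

Q_w ≈ 0.243 m³/d

Steady-state biomass mass balance: V·X·(1 + k_d·θ_c) = Y·Q·(S₀ − S)·θ_c, so V = 0.500 × 8.93 × (1150 − 28.6) × 8.10 / [1410 × (1 + 0.0943 × 8.10)] = 4.06×10^4 / 2487 = 16.31 m³.
Q_w = (V·X)/(θ_c X_r) = 16.31 × 1410 / (8.10 × 11700) = 0.2426 m³/d.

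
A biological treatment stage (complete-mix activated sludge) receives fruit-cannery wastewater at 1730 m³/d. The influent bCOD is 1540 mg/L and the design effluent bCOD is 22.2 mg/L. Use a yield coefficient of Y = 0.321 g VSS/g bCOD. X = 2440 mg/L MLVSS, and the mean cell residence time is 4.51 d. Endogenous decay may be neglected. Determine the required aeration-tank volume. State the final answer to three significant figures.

V·X = Y·Q·ΔS·θ_c gives V = 0.321 × 1730 × (1540 − 22.2) × 4.51 / 2440 = 1558 m³.

V ≈ 1560 m³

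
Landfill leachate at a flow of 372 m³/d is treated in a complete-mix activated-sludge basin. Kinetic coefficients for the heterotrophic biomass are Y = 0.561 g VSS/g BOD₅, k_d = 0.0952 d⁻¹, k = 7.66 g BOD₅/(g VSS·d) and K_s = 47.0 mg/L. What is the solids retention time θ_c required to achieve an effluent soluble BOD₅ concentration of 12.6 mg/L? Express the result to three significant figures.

Specific growth rate at S = 12.6 mg/L: μ = YkS/(K_s+S) = 0.561·7.66·12.6/(47.0+12.6) = 0.9085 d⁻¹.
1/θ_c = 0.9085 − 0.0952 = 0.8133 d⁻¹, so θ_c = 1.230 d.

θ_c ≈ 1.23 d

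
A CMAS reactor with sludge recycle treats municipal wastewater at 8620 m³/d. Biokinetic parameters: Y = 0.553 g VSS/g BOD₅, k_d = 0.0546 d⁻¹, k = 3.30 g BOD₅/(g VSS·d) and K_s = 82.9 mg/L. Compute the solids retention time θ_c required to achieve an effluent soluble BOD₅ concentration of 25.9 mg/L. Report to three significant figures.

From 1/θ_c = Y·k·S/(K_s + S) − k_d: Y·k·S/(K_s+S) = 0.553 × 3.30 × 25.9 / (82.9 + 25.9) = 0.4344 d⁻¹.
1/θ_c = 0.4344 − 0.0546 = 0.3798 d⁻¹, so θ_c = 2.633 d.

θ_c ≈ 2.63 d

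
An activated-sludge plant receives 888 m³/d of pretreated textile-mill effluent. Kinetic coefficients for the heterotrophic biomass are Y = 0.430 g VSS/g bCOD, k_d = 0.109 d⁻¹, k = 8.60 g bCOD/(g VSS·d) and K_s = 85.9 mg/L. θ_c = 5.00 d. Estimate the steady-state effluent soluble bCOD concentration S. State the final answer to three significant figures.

S ≈ 7.83 mg/L

From the Monod/SRT balance for a CMAS, S = K_s·(1+k_d θ_c)/[θ_c·(Y k − k_d) − 1] = 85.9 × (1 + 0.109 × 5.00) / [5.00 × (0.430 × 8.60 − 0.109) − 1] = 132.7 / 16.95 = 7.832 mg/L.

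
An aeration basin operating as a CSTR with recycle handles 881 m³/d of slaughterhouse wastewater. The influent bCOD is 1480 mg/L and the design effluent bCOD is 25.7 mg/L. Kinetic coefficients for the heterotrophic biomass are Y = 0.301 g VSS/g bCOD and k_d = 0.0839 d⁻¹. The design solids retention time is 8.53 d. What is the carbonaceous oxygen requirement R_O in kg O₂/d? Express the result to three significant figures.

R_O ≈ 962 kg O₂/d

Observed yield with endogenous decay: Y_obs = Y / (1 + k_d·θ_c) = 0.301 / (1 + 0.0839 × 8.53) = 0.301 / 1.716 = 0.1754 g VSS/g bCOD.
Q·(S₀ − S) = 881 × (1480 − 25.7) × 10⁻³ = 1281 kg/d removed.
Net sludge production P_X = 0.1754 × 1281 = 224.8 kg VSS/d.
Carbonaceous O₂ demand = substrate oxidised − cell-mass equivalent = 1281 − 1.42 × 224.8 = 962.0 kg O₂/d.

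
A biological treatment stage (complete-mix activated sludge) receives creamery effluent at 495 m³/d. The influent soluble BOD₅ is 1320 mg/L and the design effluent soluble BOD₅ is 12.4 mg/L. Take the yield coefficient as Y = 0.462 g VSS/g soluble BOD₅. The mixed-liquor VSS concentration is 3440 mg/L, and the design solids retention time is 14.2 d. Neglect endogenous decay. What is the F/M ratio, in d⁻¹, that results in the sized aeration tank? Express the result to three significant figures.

Biomass mass balance (decay neglected): V·X = Y·Q·(S₀ − S)·θ_c, so V = 0.462 × 495 × (1320 − 12.4) × 14.2 / 3440 = 1234 m³.
F/M = Q·S₀ / (V·X) = 495 × 1320 / (1234 × 3440) = 0.1539 g soluble BOD₅·(g VSS·d)⁻¹.

F/M ≈ 0.154 d⁻¹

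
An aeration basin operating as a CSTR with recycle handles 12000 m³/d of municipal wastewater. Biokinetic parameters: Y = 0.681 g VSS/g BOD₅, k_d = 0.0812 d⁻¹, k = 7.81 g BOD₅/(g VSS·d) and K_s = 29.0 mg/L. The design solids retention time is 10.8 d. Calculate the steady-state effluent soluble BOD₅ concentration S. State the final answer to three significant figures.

From the Monod/SRT balance for a CMAS, S = K_s·(1+k_d θ_c)/[θ_c·(Y k − k_d) − 1] = 29.0 × (1 + 0.0812 × 10.8) / [10.8 × (0.681 × 7.81 − 0.0812) − 1] = 54.43 / 55.56 = 0.9796 mg/L.

S ≈ 0.980 mg/L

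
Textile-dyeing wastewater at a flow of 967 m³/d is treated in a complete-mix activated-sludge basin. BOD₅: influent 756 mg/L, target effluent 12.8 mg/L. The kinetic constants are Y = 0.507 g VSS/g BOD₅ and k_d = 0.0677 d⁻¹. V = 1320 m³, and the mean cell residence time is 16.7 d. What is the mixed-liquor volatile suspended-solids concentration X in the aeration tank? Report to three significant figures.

Solving the biomass balance for X: X = Y Q (S₀−S) θ_c / [V (1+k_d θ_c)] = 0.507 × 967 × (756 − 12.8) × 16.7 / [1320 × (1 + 0.0677 × 16.7)] = 2164 mg/L.

X ≈ 2160 mg/L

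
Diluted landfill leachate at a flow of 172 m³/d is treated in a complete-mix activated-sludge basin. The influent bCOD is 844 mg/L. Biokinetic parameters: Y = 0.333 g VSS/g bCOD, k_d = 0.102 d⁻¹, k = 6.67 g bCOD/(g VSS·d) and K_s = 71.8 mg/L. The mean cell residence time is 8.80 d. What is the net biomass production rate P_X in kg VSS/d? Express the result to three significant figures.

For a completely mixed reactor with recycle the Lawrence–McCarty relation gives S = K_s·(1 + k_d·θ_c) / [θ_c·(Y·k − k_d) − 1] = 71.8 × (1 + 0.102 × 8.80) / [8.80 × (0.333 × 6.67 − 0.102) − 1] = 136.2 / 17.65 = 7.720 mg/L.
Correct the yield for decay: Y_obs = Y/(1 + k_d θ_c) = 0.333 / (1 + 0.102 × 8.80) = 0.333 / 1.898 = 0.1755.
Q·(S₀ − S) = 172 × (844 − 7.72) × 10⁻³ = 143.8 kg/d removed.
So the net sludge growth is P_X = 0.1755 × 143.8 = 25.24 kg VSS/d.

P_X ≈ 25.2 kg VSS/d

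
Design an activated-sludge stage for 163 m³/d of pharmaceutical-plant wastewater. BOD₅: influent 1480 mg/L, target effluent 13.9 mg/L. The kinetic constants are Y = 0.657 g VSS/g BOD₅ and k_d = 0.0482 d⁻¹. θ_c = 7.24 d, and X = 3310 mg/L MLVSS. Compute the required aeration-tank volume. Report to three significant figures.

Rearranging the biomass balance for a CMAS with decay, V = Y·Q·ΔS·θ_c / [X·(1+k_d θ_c)] = 0.657 × 163 × (1480 − 13.9) × 7.24 / [3310 × (1 + 0.0482 × 7.24)] = 1.14×10^6 / 4465 = 254.6 m³.

V ≈ 255 m³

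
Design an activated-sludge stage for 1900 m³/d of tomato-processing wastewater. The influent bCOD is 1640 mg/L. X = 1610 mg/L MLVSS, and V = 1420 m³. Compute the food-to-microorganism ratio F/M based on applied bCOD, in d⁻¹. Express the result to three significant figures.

Food-to-microorganism ratio F/M = Q S₀ / (V X) = 1900 × 1640 / (1420 × 1610) = 1.363 d⁻¹.

F/M ≈ 1.36 d⁻¹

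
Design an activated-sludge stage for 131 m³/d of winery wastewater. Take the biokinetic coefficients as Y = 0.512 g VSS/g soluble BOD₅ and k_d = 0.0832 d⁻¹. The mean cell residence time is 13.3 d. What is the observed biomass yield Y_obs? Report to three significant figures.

Y_obs ≈ 0.243 g VSS/g soluble BOD₅

Y_obs = Y / (1 + k_d θ_c) = 0.512 / (1 + 0.0832 × 13.3) = 0.512 / 2.107 = 0.2431.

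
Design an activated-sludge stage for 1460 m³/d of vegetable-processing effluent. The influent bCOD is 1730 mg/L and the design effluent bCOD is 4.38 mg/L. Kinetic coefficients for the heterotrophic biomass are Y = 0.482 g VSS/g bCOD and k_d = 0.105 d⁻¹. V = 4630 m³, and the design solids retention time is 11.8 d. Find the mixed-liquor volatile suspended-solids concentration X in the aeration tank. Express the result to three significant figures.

From V·X·(1 + k_d·θ_c) = Y·Q·(S₀ − S)·θ_c: X = 0.482 × 1460 × (1730 − 4.38) × 11.8 / [4630 × (1 + 0.105 × 11.8)] = 1382 mg/L.

X ≈ 1380 mg/L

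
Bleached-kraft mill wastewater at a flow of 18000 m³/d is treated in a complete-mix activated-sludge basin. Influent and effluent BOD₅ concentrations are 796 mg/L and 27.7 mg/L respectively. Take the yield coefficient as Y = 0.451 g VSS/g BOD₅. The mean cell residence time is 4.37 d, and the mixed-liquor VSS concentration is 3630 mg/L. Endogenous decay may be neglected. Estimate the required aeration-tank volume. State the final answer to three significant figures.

V ≈ 7510 m³

V·X = Y·Q·ΔS·θ_c gives V = 0.451 × 18000 × (796 − 27.7) × 4.37 / 3630 = 7509 m³.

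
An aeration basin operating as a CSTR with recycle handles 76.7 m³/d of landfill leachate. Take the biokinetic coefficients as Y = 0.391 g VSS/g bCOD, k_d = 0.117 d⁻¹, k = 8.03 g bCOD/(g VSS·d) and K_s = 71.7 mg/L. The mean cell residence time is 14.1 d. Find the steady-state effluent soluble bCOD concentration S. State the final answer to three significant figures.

Effluent substrate depends only on kinetics and SRT: S = K_s(1 + k_d θ_c) / [θ_c(Yk − k_d) − 1] = 71.7 × (1 + 0.117 × 14.1) / [14.1 × (0.391 × 8.03 − 0.117) − 1] = 190.0 / 41.62 = 4.565 mg/L.

S ≈ 4.56 mg/L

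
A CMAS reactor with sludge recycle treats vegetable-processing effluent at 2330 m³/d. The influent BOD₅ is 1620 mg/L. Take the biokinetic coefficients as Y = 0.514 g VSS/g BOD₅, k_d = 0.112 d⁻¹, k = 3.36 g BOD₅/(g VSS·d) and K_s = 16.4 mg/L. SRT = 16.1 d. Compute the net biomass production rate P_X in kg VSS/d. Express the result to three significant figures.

P_X ≈ 691 kg VSS/d

Effluent substrate depends only on kinetics and SRT: S = K_s(1 + k_d θ_c) / [θ_c(Yk − k_d) − 1] = 16.4 × (1 + 0.112 × 16.1) / [16.1 × (0.514 × 3.36 − 0.112) − 1] = 45.97 / 25.00 = 1.839 mg/L.
Y_obs = Y / (1 + k_d θ_c) = 0.514 / (1 + 0.112 × 16.1) = 0.514 / 2.803 = 0.1834.
Mass of BOD₅ removed per day: Q(S₀ − S) = 2330 × 1618 g/m³ = 3770 kg/d.
So the net sludge growth is P_X = 0.1834 × 3770 = 691.3 kg VSS/d.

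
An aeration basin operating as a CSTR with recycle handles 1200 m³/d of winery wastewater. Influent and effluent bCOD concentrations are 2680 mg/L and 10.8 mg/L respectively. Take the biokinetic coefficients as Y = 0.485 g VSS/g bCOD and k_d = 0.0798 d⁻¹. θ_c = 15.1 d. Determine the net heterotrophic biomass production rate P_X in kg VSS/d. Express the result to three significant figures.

P_X ≈ 705 kg VSS/d

The observed yield is Y_obs = Y/(1 + k_d·θ_c) = 0.485 / (1 + 0.0798 × 15.1) = 0.485 / 2.205 = 0.2200 g VSS per g bCOD removed.
Q·(S₀ − S) = 1200 × (2680 − 10.8) × 10⁻³ = 3203 kg/d removed.
Biomass produced: P_X = Y_obs·Q·ΔS = 0.2200 × 3203 ≈ 704.5 kg VSS/d.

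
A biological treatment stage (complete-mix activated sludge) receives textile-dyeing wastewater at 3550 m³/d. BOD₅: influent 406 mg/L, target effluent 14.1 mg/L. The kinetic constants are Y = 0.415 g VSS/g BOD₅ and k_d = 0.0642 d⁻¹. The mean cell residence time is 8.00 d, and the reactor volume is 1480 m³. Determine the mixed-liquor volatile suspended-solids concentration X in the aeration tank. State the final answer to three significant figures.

From V·X·(1 + k_d·θ_c) = Y·Q·(S₀ − S)·θ_c: X = 0.415 × 3550 × (406 − 14.1) × 8.00 / [1480 × (1 + 0.0642 × 8.00)] = 2062 mg/L.

X ≈ 2060 mg/L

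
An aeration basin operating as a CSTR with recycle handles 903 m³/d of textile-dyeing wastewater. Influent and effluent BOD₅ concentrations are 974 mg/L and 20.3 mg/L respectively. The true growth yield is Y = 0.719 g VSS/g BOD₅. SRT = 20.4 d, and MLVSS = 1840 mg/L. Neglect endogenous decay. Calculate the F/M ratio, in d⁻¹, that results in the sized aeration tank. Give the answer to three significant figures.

With k_d = 0 the design equation reduces to V = Y Q (S₀−S) θ_c / X = 0.719 × 903 × (974 − 20.3) × 20.4 / 1840 = 6865 m³.
Food-to-microorganism ratio F/M = Q S₀ / (V X) = 903 × 974 / (6865 × 1840) = 0.06963 d⁻¹.

F/M ≈ 0.0696 d⁻¹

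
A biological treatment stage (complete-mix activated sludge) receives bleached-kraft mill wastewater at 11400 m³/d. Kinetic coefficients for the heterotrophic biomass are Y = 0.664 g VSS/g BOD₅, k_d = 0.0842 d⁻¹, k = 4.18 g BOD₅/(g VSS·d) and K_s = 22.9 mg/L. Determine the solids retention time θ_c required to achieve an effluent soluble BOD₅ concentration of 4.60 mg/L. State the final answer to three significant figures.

θ_c ≈ 2.63 d

Specific growth rate at S = 4.60 mg/L: μ = YkS/(K_s+S) = 0.664·4.18·4.60/(22.9+4.60) = 0.4643 d⁻¹.
Then 1/θ_c = μ − k_d = 0.4643 − 0.0842 = 0.3801 d⁻¹, giving θ_c = 2.631 d.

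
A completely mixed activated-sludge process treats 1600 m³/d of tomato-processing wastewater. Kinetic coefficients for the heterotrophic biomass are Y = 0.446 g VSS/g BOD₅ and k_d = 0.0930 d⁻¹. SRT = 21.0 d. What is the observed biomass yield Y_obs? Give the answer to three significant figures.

Y_obs ≈ 0.151 g VSS/g BOD₅

Correct the yield for decay: Y_obs = Y/(1 + k_d θ_c) = 0.446 / (1 + 0.0930 × 21.0) = 0.446 / 2.953 = 0.1510.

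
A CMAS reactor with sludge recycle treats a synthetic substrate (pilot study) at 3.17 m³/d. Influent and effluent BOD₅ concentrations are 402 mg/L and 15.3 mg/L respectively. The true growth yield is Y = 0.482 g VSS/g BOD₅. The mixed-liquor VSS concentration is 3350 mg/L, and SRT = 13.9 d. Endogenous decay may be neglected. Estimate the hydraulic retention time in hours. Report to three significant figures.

τ ≈ 18.6 h

With k_d = 0 the design equation reduces to V = Y Q (S₀−S) θ_c / X = 0.482 × 3.17 × (402 − 15.3) × 13.9 / 3350 = 2.452 m³.
HRT = V/Q = 2.452 m³ / 3.17 m³·d⁻¹ = 0.7734 d × 24 = 18.56 h.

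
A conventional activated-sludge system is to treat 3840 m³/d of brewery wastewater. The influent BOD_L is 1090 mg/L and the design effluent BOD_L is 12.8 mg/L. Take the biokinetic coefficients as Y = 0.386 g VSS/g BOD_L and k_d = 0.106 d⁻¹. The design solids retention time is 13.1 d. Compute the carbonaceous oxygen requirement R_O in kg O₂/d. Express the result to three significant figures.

R_O ≈ 3190 kg O₂/d

Observed yield with endogenous decay: Y_obs = Y / (1 + k_d·θ_c) = 0.386 / (1 + 0.106 × 13.1) = 0.386 / 2.389 = 0.1616 g VSS/g BOD_L.
Q·(S₀ − S) = 3840 × (1090 − 12.8) × 10⁻³ = 4136 kg/d removed.
Biomass synthesised: P_X = Y_obs × 4136 = 668.5 kg VSS/d.
R_O = Q·(S₀ − S) − 1.42·P_X = 4136 − 1.42 × 668.5 = 3187 kg O₂/d.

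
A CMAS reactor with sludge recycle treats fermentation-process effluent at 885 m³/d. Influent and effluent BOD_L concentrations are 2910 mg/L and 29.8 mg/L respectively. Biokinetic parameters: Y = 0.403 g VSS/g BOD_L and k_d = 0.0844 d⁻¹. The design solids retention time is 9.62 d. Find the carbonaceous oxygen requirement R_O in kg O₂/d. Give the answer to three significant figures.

The observed yield is Y_obs = Y/(1 + k_d·θ_c) = 0.403 / (1 + 0.0844 × 9.62) = 0.403 / 1.812 = 0.2224 g VSS per g BOD_L removed.
Substrate removed = Q·(S₀ − S) = 885 m³/d × (2910 − 29.8) g/m³ = 2.55×10^6 g/d = 2549 kg/d.
Net sludge production P_X = 0.2224 × 2549 = 566.9 kg VSS/d.
R_O = Q·ΔS − 1.42 P_X = 2549 − 805.0 = 1744 kg O₂/d.

R_O ≈ 1740 kg O₂/d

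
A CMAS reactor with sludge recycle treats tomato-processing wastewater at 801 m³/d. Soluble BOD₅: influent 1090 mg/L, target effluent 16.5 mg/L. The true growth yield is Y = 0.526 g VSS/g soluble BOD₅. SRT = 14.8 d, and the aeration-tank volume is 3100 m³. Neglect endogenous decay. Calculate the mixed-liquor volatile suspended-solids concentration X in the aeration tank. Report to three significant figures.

X ≈ 2160 mg/L

Without decay, X = Y Q (S₀−S) θ_c / V = 0.526 × 801 × (1090 − 16.5) × 14.8 / 3100 = 2159 mg/L.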